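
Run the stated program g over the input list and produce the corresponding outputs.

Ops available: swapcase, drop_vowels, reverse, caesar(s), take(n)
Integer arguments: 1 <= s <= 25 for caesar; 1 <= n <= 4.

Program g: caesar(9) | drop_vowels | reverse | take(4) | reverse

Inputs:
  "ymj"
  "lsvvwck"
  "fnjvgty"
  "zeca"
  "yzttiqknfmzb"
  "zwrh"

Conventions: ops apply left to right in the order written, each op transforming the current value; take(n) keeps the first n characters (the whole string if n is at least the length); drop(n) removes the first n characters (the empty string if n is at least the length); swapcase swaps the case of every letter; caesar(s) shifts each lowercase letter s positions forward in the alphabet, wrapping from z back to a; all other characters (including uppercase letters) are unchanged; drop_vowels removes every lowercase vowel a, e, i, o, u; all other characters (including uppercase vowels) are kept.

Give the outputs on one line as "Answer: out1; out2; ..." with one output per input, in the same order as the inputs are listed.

"hvs"; "bflt"; "spch"; "nlj"; "twvk"; "fq"

Execution, op by op:
  "ymj" -> "hvs" -> "hvs" -> "svh" -> "svh" -> "hvs"
  "lsvvwck" -> "ubeeflt" -> "bflt" -> "tlfb" -> "tlfb" -> "bflt"
  "fnjvgty" -> "owsepch" -> "wspch" -> "hcpsw" -> "hcps" -> "spch"
  "zeca" -> "inlj" -> "nlj" -> "jln" -> "jln" -> "nlj"
  "yzttiqknfmzb" -> "hiccrztwovik" -> "hccrztwvk" -> "kvwtzrcch" -> "kvwt" -> "twvk"
  "zwrh" -> "ifaq" -> "fq" -> "qf" -> "qf" -> "fq"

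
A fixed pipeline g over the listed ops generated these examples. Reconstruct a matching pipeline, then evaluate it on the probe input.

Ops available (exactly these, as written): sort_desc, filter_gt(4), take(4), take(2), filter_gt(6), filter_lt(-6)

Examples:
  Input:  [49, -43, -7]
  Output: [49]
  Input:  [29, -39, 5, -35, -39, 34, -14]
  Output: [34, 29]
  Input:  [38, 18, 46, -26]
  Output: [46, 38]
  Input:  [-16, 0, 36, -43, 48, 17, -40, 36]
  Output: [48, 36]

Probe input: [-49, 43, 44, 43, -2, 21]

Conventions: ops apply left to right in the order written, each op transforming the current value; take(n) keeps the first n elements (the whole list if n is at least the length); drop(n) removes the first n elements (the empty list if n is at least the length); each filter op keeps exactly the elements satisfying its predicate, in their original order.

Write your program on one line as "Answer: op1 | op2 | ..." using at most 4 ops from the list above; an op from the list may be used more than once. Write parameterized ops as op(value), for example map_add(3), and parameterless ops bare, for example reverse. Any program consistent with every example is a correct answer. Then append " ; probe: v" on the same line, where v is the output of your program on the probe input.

sort_desc | filter_gt(4) | take(2) ; probe: [44, 43]

Check, running the answer program on each example:
  [49, -43, -7] -> [49, -7, -43] -> [49] -> [49]
  [29, -39, 5, -35, -39, 34, -14] -> [34, 29, 5, -14, -35, -39, -39] -> [34, 29, 5] -> [34, 29]
  [38, 18, 46, -26] -> [46, 38, 18, -26] -> [46, 38, 18] -> [46, 38]
  [-16, 0, 36, -43, 48, 17, -40, 36] -> [48, 36, 36, 17, 0, -16, -40, -43] -> [48, 36, 36, 17] -> [48, 36]
  probe: [-49, 43, 44, 43, -2, 21] -> [44, 43, 43, 21, -2, -49] -> [44, 43, 43, 21] -> [44, 43]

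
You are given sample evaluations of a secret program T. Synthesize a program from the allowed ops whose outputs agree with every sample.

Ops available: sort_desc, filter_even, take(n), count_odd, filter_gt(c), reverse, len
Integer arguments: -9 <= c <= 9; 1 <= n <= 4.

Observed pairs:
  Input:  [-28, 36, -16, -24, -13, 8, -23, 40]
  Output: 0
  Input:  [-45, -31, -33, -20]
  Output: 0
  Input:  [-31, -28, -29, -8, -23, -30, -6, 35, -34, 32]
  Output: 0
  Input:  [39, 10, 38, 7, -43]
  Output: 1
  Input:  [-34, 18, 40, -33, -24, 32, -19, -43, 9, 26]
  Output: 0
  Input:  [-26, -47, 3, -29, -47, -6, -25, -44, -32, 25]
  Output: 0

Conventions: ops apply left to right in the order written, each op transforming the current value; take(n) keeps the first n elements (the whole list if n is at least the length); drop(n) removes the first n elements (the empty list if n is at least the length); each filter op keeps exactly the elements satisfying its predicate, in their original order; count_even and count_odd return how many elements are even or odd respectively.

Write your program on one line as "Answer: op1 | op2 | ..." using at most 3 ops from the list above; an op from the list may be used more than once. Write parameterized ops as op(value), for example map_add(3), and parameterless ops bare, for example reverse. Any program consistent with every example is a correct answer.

take(1) | filter_gt(1) | len

Check, running the answer program on each example:
  [-28, 36, -16, -24, -13, 8, -23, 40] -> [-28] -> [] -> 0
  [-45, -31, -33, -20] -> [-45] -> [] -> 0
  [-31, -28, -29, -8, -23, -30, -6, 35, -34, 32] -> [-31] -> [] -> 0
  [39, 10, 38, 7, -43] -> [39] -> [39] -> 1
  [-34, 18, 40, -33, -24, 32, -19, -43, 9, 26] -> [-34] -> [] -> 0
  [-26, -47, 3, -29, -47, -6, -25, -44, -32, 25] -> [-26] -> [] -> 0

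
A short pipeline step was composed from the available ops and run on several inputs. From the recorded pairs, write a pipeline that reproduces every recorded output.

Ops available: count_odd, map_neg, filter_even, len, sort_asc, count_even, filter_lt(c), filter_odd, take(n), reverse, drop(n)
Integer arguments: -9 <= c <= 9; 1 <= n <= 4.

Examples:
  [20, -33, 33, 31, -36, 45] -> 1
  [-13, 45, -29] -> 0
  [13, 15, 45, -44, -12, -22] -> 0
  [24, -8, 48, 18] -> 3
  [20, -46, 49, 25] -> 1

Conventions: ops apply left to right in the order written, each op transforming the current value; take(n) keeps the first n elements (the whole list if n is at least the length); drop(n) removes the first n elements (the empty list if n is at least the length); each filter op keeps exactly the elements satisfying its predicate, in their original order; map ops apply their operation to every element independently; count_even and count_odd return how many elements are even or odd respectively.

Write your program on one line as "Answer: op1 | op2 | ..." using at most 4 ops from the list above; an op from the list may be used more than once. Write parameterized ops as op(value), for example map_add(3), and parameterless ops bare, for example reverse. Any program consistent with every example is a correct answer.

map_neg | filter_even | filter_lt(4) | len

Check, running the answer program on each example:
  [20, -33, 33, 31, -36, 45] -> [-20, 33, -33, -31, 36, -45] -> [-20, 36] -> [-20] -> 1
  [-13, 45, -29] -> [13, -45, 29] -> [] -> [] -> 0
  [13, 15, 45, -44, -12, -22] -> [-13, -15, -45, 44, 12, 22] -> [44, 12, 22] -> [] -> 0
  [24, -8, 48, 18] -> [-24, 8, -48, -18] -> [-24, 8, -48, -18] -> [-24, -48, -18] -> 3
  [20, -46, 49, 25] -> [-20, 46, -49, -25] -> [-20, 46] -> [-20] -> 1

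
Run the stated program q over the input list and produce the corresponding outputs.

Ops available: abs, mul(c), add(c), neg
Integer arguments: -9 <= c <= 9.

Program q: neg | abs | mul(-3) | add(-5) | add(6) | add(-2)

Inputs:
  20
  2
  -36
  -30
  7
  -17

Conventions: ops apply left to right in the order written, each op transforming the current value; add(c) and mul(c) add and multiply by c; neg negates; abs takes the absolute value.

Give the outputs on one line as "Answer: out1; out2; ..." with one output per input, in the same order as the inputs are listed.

-61; -7; -109; -91; -22; -52

Execution, op by op:
  20 -> -20 -> 20 -> -60 -> -65 -> -59 -> -61
  2 -> -2 -> 2 -> -6 -> -11 -> -5 -> -7
  -36 -> 36 -> 36 -> -108 -> -113 -> -107 -> -109
  -30 -> 30 -> 30 -> -90 -> -95 -> -89 -> -91
  7 -> -7 -> 7 -> -21 -> -26 -> -20 -> -22
  -17 -> 17 -> 17 -> -51 -> -56 -> -50 -> -52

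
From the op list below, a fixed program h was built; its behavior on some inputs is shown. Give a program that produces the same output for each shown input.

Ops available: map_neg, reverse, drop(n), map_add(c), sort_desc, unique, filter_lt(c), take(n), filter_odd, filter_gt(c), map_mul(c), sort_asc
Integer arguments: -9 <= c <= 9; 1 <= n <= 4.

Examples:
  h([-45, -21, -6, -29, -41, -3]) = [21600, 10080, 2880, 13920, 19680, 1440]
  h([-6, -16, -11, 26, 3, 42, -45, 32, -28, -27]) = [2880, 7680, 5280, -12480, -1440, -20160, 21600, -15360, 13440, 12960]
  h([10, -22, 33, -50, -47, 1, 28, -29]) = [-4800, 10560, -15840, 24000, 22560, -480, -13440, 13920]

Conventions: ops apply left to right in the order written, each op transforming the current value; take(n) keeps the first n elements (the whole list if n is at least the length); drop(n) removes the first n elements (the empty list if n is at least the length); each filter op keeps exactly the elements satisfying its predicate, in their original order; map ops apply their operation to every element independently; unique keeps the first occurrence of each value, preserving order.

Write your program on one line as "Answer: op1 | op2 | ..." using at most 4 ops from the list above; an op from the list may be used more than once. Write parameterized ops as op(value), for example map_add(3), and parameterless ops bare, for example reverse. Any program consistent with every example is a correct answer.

map_mul(8) | map_mul(-6) | map_mul(-5) | map_mul(-2)

Check, running the answer program on each example:
  [-45, -21, -6, -29, -41, -3] -> [-360, -168, -48, -232, -328, -24] -> [2160, 1008, 288, 1392, 1968, 144] -> [-10800, -5040, -1440, -6960, -9840, -720] -> [21600, 10080, 2880, 13920, 19680, 1440]
  [-6, -16, -11, 26, 3, 42, -45, 32, -28, -27] -> [-48, -128, -88, 208, 24, 336, -360, 256, -224, -216] -> [288, 768, 528, -1248, -144, -2016, 2160, -1536, 1344, 1296] -> [-1440, -3840, -2640, 6240, 720, 10080, -10800, 7680, -6720, -6480] -> [2880, 7680, 5280, -12480, -1440, -20160, 21600, -15360, 13440, 12960]
  [10, -22, 33, -50, -47, 1, 28, -29] -> [80, -176, 264, -400, -376, 8, 224, -232] -> [-480, 1056, -1584, 2400, 2256, -48, -1344, 1392] -> [2400, -5280, 7920, -12000, -11280, 240, 6720, -6960] -> [-4800, 10560, -15840, 24000, 22560, -480, -13440, 13920]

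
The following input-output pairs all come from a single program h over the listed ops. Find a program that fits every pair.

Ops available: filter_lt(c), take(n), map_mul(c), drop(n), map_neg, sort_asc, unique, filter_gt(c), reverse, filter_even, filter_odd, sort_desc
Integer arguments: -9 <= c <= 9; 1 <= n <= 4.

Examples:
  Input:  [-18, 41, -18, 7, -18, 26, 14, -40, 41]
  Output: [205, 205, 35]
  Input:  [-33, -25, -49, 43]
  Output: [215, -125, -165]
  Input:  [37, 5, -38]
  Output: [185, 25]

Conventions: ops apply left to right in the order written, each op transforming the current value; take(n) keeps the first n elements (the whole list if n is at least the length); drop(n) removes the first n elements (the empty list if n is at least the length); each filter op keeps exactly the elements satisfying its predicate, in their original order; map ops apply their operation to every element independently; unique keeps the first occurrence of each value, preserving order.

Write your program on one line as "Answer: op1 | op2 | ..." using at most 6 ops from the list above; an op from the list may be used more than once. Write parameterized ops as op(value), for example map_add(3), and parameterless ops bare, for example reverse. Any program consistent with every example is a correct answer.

filter_odd | map_neg | map_mul(-5) | reverse | sort_desc | take(3)

Check, running the answer program on each example:
  [-18, 41, -18, 7, -18, 26, 14, -40, 41] -> [41, 7, 41] -> [-41, -7, -41] -> [205, 35, 205] -> [205, 35, 205] -> [205, 205, 35] -> [205, 205, 35]
  [-33, -25, -49, 43] -> [-33, -25, -49, 43] -> [33, 25, 49, -43] -> [-165, -125, -245, 215] -> [215, -245, -125, -165] -> [215, -125, -165, -245] -> [215, -125, -165]
  [37, 5, -38] -> [37, 5] -> [-37, -5] -> [185, 25] -> [25, 185] -> [185, 25] -> [185, 25]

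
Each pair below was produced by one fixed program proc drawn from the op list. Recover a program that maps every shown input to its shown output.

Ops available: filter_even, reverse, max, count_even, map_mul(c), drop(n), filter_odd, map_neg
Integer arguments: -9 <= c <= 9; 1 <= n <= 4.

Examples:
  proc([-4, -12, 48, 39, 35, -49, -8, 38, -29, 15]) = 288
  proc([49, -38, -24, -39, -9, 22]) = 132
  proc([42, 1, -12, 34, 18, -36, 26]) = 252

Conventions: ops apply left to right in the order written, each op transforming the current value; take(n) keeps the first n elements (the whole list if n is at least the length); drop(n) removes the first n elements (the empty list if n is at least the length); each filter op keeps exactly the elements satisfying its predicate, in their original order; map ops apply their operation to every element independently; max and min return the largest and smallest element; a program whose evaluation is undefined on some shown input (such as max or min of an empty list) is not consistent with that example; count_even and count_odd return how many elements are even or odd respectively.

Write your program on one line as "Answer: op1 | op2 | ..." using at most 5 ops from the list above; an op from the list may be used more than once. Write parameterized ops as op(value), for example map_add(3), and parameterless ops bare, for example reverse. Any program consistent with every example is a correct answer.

reverse | map_neg | filter_even | map_mul(-6) | max

Check, running the answer program on each example:
  [-4, -12, 48, 39, 35, -49, -8, 38, -29, 15] -> [15, -29, 38, -8, -49, 35, 39, 48, -12, -4] -> [-15, 29, -38, 8, 49, -35, -39, -48, 12, 4] -> [-38, 8, -48, 12, 4] -> [228, -48, 288, -72, -24] -> 288
  [49, -38, -24, -39, -9, 22] -> [22, -9, -39, -24, -38, 49] -> [-22, 9, 39, 24, 38, -49] -> [-22, 24, 38] -> [132, -144, -228] -> 132
  [42, 1, -12, 34, 18, -36, 26] -> [26, -36, 18, 34, -12, 1, 42] -> [-26, 36, -18, -34, 12, -1, -42] -> [-26, 36, -18, -34, 12, -42] -> [156, -216, 108, 204, -72, 252] -> 252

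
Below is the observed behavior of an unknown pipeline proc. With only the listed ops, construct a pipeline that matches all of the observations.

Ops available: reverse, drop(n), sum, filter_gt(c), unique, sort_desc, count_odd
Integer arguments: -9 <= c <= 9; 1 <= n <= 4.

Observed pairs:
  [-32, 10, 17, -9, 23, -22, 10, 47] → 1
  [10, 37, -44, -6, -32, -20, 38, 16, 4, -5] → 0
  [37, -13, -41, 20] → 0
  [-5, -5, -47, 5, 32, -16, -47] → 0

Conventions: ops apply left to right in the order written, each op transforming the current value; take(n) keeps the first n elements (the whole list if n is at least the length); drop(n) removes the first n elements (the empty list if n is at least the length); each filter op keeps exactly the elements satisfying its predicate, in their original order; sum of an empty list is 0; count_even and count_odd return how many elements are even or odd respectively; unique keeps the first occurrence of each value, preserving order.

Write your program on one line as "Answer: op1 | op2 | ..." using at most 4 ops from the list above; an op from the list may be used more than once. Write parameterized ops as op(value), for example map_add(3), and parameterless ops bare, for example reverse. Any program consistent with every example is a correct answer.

drop(4) | reverse | drop(3) | count_odd

Check, running the answer program on each example:
  [-32, 10, 17, -9, 23, -22, 10, 47] -> [23, -22, 10, 47] -> [47, 10, -22, 23] -> [23] -> 1
  [10, 37, -44, -6, -32, -20, 38, 16, 4, -5] -> [-32, -20, 38, 16, 4, -5] -> [-5, 4, 16, 38, -20, -32] -> [38, -20, -32] -> 0
  [37, -13, -41, 20] -> [] -> [] -> [] -> 0
  [-5, -5, -47, 5, 32, -16, -47] -> [32, -16, -47] -> [-47, -16, 32] -> [] -> 0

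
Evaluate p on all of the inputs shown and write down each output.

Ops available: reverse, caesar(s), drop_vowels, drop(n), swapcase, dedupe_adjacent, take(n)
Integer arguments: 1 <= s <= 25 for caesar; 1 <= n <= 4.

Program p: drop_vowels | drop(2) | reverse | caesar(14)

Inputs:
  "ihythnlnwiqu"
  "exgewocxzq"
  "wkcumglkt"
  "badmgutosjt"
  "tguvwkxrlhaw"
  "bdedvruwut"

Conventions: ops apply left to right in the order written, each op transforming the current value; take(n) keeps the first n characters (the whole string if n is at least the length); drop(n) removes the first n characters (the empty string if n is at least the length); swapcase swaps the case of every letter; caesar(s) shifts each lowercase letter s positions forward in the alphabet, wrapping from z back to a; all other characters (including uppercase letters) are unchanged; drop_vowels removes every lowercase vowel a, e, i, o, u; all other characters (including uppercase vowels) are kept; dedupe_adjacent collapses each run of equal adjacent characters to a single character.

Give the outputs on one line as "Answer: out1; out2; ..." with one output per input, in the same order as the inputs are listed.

"ekbzbvh"; "enlqk"; "hyzuaq"; "hxghua"; "kvzflykj"; "hkfjr"

Execution, op by op:
  "ihythnlnwiqu" -> "hythnlnwq" -> "thnlnwq" -> "qwnlnht" -> "ekbzbvh"
  "exgewocxzq" -> "xgwcxzq" -> "wcxzq" -> "qzxcw" -> "enlqk"
  "wkcumglkt" -> "wkcmglkt" -> "cmglkt" -> "tklgmc" -> "hyzuaq"
  "badmgutosjt" -> "bdmgtsjt" -> "mgtsjt" -> "tjstgm" -> "hxghua"
  "tguvwkxrlhaw" -> "tgvwkxrlhw" -> "vwkxrlhw" -> "whlrxkwv" -> "kvzflykj"
  "bdedvruwut" -> "bddvrwt" -> "dvrwt" -> "twrvd" -> "hkfjr"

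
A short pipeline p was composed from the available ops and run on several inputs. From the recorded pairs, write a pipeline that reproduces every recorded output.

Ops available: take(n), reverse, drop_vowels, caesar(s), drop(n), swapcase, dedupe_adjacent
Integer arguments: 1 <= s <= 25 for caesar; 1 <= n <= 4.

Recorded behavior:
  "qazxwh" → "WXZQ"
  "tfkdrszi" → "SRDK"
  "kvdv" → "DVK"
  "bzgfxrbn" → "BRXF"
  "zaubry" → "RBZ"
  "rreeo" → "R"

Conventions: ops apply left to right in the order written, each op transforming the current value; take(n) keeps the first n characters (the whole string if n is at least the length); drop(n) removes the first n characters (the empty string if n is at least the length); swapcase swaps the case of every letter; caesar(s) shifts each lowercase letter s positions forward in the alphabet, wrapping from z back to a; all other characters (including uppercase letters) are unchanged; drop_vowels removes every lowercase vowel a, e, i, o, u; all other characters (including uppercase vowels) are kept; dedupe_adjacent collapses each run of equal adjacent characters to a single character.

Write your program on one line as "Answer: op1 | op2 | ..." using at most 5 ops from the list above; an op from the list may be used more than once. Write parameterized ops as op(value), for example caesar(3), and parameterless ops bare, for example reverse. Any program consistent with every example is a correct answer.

drop_vowels | reverse | drop(1) | swapcase | take(4)

Check, running the answer program on each example:
  "qazxwh" -> "qzxwh" -> "hwxzq" -> "wxzq" -> "WXZQ" -> "WXZQ"
  "tfkdrszi" -> "tfkdrsz" -> "zsrdkft" -> "srdkft" -> "SRDKFT" -> "SRDK"
  "kvdv" -> "kvdv" -> "vdvk" -> "dvk" -> "DVK" -> "DVK"
  "bzgfxrbn" -> "bzgfxrbn" -> "nbrxfgzb" -> "brxfgzb" -> "BRXFGZB" -> "BRXF"
  "zaubry" -> "zbry" -> "yrbz" -> "rbz" -> "RBZ" -> "RBZ"
  "rreeo" -> "rr" -> "rr" -> "r" -> "R" -> "R"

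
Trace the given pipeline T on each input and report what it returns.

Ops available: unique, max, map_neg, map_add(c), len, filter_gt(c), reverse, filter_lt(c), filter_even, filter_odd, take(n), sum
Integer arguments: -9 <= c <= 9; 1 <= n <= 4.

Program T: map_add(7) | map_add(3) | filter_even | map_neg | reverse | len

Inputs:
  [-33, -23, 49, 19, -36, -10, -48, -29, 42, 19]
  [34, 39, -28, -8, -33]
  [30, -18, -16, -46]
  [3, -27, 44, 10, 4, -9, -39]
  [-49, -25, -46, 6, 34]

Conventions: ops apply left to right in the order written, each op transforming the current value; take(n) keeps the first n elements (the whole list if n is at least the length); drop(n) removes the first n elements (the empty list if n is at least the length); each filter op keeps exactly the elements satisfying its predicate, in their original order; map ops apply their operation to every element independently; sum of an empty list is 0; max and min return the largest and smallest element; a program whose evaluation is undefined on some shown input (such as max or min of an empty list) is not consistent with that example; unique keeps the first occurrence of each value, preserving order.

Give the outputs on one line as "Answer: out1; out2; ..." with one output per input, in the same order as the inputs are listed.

Execution, op by op:
  [-33, -23, 49, 19, -36, -10, -48, -29, 42, 19] -> [-26, -16, 56, 26, -29, -3, -41, -22, 49, 26] -> [-23, -13, 59, 29, -26, 0, -38, -19, 52, 29] -> [-26, 0, -38, 52] -> [26, 0, 38, -52] -> [-52, 38, 0, 26] -> 4
  [34, 39, -28, -8, -33] -> [41, 46, -21, -1, -26] -> [44, 49, -18, 2, -23] -> [44, -18, 2] -> [-44, 18, -2] -> [-2, 18, -44] -> 3
  [30, -18, -16, -46] -> [37, -11, -9, -39] -> [40, -8, -6, -36] -> [40, -8, -6, -36] -> [-40, 8, 6, 36] -> [36, 6, 8, -40] -> 4
  [3, -27, 44, 10, 4, -9, -39] -> [10, -20, 51, 17, 11, -2, -32] -> [13, -17, 54, 20, 14, 1, -29] -> [54, 20, 14] -> [-54, -20, -14] -> [-14, -20, -54] -> 3
  [-49, -25, -46, 6, 34] -> [-42, -18, -39, 13, 41] -> [-39, -15, -36, 16, 44] -> [-36, 16, 44] -> [36, -16, -44] -> [-44, -16, 36] -> 3

4; 3; 4; 3; 3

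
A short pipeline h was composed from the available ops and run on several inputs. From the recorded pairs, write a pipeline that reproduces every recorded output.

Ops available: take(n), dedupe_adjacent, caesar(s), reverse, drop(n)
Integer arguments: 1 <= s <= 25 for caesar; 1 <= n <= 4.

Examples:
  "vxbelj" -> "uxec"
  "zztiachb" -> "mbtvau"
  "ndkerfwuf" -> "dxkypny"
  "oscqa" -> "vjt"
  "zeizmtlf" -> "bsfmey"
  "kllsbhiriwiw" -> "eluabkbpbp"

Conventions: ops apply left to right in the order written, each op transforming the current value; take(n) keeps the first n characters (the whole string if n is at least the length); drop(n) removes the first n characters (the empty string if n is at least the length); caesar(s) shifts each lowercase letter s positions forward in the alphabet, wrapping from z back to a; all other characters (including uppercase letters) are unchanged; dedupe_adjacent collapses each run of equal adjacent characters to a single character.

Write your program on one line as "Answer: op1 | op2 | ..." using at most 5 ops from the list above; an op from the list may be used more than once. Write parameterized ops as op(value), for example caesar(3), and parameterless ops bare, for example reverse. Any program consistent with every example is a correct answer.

caesar(4) | drop(2) | caesar(17) | caesar(24)

Check, running the answer program on each example:
  "vxbelj" -> "zbfipn" -> "fipn" -> "wzge" -> "uxec"
  "zztiachb" -> "ddxmeglf" -> "xmeglf" -> "odvxcw" -> "mbtvau"
  "ndkerfwuf" -> "rhoivjayj" -> "oivjayj" -> "fzmarpa" -> "dxkypny"
  "oscqa" -> "swgue" -> "gue" -> "xlv" -> "vjt"
  "zeizmtlf" -> "dimdqxpj" -> "mdqxpj" -> "duhoga" -> "bsfmey"
  "kllsbhiriwiw" -> "oppwflmvmama" -> "pwflmvmama" -> "gnwcdmdrdr" -> "eluabkbpbp"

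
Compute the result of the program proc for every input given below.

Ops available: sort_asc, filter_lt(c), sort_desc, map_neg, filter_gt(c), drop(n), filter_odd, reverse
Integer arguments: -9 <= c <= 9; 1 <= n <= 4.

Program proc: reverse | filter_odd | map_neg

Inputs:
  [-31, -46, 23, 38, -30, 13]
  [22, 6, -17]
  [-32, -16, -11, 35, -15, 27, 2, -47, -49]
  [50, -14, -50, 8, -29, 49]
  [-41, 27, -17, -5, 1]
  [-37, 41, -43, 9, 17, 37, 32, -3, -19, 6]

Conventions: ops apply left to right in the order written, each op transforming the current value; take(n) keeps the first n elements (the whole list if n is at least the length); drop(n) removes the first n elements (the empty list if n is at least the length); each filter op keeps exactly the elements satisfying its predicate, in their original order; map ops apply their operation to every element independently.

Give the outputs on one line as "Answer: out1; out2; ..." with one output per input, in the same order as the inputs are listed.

[-13, -23, 31]; [17]; [49, 47, -27, 15, -35, 11]; [-49, 29]; [-1, 5, 17, -27, 41]; [19, 3, -37, -17, -9, 43, -41, 37]

Execution, op by op:
  [-31, -46, 23, 38, -30, 13] -> [13, -30, 38, 23, -46, -31] -> [13, 23, -31] -> [-13, -23, 31]
  [22, 6, -17] -> [-17, 6, 22] -> [-17] -> [17]
  [-32, -16, -11, 35, -15, 27, 2, -47, -49] -> [-49, -47, 2, 27, -15, 35, -11, -16, -32] -> [-49, -47, 27, -15, 35, -11] -> [49, 47, -27, 15, -35, 11]
  [50, -14, -50, 8, -29, 49] -> [49, -29, 8, -50, -14, 50] -> [49, -29] -> [-49, 29]
  [-41, 27, -17, -5, 1] -> [1, -5, -17, 27, -41] -> [1, -5, -17, 27, -41] -> [-1, 5, 17, -27, 41]
  [-37, 41, -43, 9, 17, 37, 32, -3, -19, 6] -> [6, -19, -3, 32, 37, 17, 9, -43, 41, -37] -> [-19, -3, 37, 17, 9, -43, 41, -37] -> [19, 3, -37, -17, -9, 43, -41, 37]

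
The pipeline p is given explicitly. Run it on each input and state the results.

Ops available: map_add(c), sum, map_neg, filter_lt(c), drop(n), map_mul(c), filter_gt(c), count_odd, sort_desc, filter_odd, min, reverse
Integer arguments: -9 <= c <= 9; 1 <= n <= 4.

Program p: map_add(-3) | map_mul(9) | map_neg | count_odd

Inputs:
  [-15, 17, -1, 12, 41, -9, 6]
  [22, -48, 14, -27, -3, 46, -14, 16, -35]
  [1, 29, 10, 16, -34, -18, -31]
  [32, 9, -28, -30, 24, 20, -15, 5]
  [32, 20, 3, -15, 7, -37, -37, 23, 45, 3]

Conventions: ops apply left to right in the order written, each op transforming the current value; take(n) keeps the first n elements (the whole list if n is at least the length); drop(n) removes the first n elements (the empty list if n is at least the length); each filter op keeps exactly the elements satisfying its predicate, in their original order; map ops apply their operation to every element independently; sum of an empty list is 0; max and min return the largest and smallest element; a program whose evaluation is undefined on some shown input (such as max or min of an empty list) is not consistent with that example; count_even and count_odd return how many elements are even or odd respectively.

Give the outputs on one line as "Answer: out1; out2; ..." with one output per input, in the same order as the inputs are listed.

Execution, op by op:
  [-15, 17, -1, 12, 41, -9, 6] -> [-18, 14, -4, 9, 38, -12, 3] -> [-162, 126, -36, 81, 342, -108, 27] -> [162, -126, 36, -81, -342, 108, -27] -> 2
  [22, -48, 14, -27, -3, 46, -14, 16, -35] -> [19, -51, 11, -30, -6, 43, -17, 13, -38] -> [171, -459, 99, -270, -54, 387, -153, 117, -342] -> [-171, 459, -99, 270, 54, -387, 153, -117, 342] -> 6
  [1, 29, 10, 16, -34, -18, -31] -> [-2, 26, 7, 13, -37, -21, -34] -> [-18, 234, 63, 117, -333, -189, -306] -> [18, -234, -63, -117, 333, 189, 306] -> 4
  [32, 9, -28, -30, 24, 20, -15, 5] -> [29, 6, -31, -33, 21, 17, -18, 2] -> [261, 54, -279, -297, 189, 153, -162, 18] -> [-261, -54, 279, 297, -189, -153, 162, -18] -> 5
  [32, 20, 3, -15, 7, -37, -37, 23, 45, 3] -> [29, 17, 0, -18, 4, -40, -40, 20, 42, 0] -> [261, 153, 0, -162, 36, -360, -360, 180, 378, 0] -> [-261, -153, 0, 162, -36, 360, 360, -180, -378, 0] -> 2

2; 6; 4; 5; 2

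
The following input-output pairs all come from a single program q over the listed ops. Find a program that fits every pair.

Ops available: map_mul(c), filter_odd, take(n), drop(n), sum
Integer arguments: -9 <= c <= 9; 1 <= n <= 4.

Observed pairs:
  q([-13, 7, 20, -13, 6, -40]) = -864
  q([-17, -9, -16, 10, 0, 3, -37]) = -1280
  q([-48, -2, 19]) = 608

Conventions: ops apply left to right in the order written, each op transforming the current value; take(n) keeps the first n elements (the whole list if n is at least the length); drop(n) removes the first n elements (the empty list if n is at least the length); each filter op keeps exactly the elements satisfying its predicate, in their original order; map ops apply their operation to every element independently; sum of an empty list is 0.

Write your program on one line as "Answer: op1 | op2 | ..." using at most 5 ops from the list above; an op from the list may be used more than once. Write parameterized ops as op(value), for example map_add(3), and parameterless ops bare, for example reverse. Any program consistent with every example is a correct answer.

map_mul(4) | drop(2) | map_mul(8) | sum

Check, running the answer program on each example:
  [-13, 7, 20, -13, 6, -40] -> [-52, 28, 80, -52, 24, -160] -> [80, -52, 24, -160] -> [640, -416, 192, -1280] -> -864
  [-17, -9, -16, 10, 0, 3, -37] -> [-68, -36, -64, 40, 0, 12, -148] -> [-64, 40, 0, 12, -148] -> [-512, 320, 0, 96, -1184] -> -1280
  [-48, -2, 19] -> [-192, -8, 76] -> [76] -> [608] -> 608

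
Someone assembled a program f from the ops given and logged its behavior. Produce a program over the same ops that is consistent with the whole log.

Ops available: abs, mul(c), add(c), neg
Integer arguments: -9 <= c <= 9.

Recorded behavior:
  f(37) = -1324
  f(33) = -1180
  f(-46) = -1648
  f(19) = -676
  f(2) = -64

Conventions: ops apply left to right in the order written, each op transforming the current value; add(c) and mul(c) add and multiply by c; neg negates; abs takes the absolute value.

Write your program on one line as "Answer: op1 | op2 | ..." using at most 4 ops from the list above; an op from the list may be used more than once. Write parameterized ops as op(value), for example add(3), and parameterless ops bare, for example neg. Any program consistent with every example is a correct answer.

mul(-4) | abs | mul(-9) | add(8)

Check, running the answer program on each example:
  37 -> -148 -> 148 -> -1332 -> -1324
  33 -> -132 -> 132 -> -1188 -> -1180
  -46 -> 184 -> 184 -> -1656 -> -1648
  19 -> -76 -> 76 -> -684 -> -676
  2 -> -8 -> 8 -> -72 -> -64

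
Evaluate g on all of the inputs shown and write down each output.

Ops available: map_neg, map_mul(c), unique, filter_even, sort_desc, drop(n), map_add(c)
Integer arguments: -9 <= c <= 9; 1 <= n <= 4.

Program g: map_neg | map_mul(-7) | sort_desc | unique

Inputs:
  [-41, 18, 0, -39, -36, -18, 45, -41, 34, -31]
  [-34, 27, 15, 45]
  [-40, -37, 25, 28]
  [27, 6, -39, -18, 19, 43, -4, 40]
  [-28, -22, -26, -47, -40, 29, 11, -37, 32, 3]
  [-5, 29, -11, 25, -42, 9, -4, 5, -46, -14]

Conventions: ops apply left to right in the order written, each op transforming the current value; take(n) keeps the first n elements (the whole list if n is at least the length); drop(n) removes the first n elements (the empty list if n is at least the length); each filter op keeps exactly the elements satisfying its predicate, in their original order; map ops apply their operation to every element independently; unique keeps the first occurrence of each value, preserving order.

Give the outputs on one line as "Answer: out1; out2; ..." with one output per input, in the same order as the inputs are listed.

[315, 238, 126, 0, -126, -217, -252, -273, -287]; [315, 189, 105, -238]; [196, 175, -259, -280]; [301, 280, 189, 133, 42, -28, -126, -273]; [224, 203, 77, 21, -154, -182, -196, -259, -280, -329]; [203, 175, 63, 35, -28, -35, -77, -98, -294, -322]

Execution, op by op:
  [-41, 18, 0, -39, -36, -18, 45, -41, 34, -31] -> [41, -18, 0, 39, 36, 18, -45, 41, -34, 31] -> [-287, 126, 0, -273, -252, -126, 315, -287, 238, -217] -> [315, 238, 126, 0, -126, -217, -252, -273, -287, -287] -> [315, 238, 126, 0, -126, -217, -252, -273, -287]
  [-34, 27, 15, 45] -> [34, -27, -15, -45] -> [-238, 189, 105, 315] -> [315, 189, 105, -238] -> [315, 189, 105, -238]
  [-40, -37, 25, 28] -> [40, 37, -25, -28] -> [-280, -259, 175, 196] -> [196, 175, -259, -280] -> [196, 175, -259, -280]
  [27, 6, -39, -18, 19, 43, -4, 40] -> [-27, -6, 39, 18, -19, -43, 4, -40] -> [189, 42, -273, -126, 133, 301, -28, 280] -> [301, 280, 189, 133, 42, -28, -126, -273] -> [301, 280, 189, 133, 42, -28, -126, -273]
  [-28, -22, -26, -47, -40, 29, 11, -37, 32, 3] -> [28, 22, 26, 47, 40, -29, -11, 37, -32, -3] -> [-196, -154, -182, -329, -280, 203, 77, -259, 224, 21] -> [224, 203, 77, 21, -154, -182, -196, -259, -280, -329] -> [224, 203, 77, 21, -154, -182, -196, -259, -280, -329]
  [-5, 29, -11, 25, -42, 9, -4, 5, -46, -14] -> [5, -29, 11, -25, 42, -9, 4, -5, 46, 14] -> [-35, 203, -77, 175, -294, 63, -28, 35, -322, -98] -> [203, 175, 63, 35, -28, -35, -77, -98, -294, -322] -> [203, 175, 63, 35, -28, -35, -77, -98, -294, -322]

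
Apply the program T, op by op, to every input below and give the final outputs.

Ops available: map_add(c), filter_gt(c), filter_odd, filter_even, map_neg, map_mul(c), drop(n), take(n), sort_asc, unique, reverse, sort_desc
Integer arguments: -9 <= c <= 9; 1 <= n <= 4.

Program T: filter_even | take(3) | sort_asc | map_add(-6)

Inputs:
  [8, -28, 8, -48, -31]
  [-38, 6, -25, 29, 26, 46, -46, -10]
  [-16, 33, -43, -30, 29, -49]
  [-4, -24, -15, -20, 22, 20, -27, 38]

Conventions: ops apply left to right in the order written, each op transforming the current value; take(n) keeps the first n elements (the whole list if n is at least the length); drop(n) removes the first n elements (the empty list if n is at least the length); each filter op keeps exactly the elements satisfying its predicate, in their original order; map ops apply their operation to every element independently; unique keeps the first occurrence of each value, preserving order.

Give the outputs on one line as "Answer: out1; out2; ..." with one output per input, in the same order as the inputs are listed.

Execution, op by op:
  [8, -28, 8, -48, -31] -> [8, -28, 8, -48] -> [8, -28, 8] -> [-28, 8, 8] -> [-34, 2, 2]
  [-38, 6, -25, 29, 26, 46, -46, -10] -> [-38, 6, 26, 46, -46, -10] -> [-38, 6, 26] -> [-38, 6, 26] -> [-44, 0, 20]
  [-16, 33, -43, -30, 29, -49] -> [-16, -30] -> [-16, -30] -> [-30, -16] -> [-36, -22]
  [-4, -24, -15, -20, 22, 20, -27, 38] -> [-4, -24, -20, 22, 20, 38] -> [-4, -24, -20] -> [-24, -20, -4] -> [-30, -26, -10]

[-34, 2, 2]; [-44, 0, 20]; [-36, -22]; [-30, -26, -10]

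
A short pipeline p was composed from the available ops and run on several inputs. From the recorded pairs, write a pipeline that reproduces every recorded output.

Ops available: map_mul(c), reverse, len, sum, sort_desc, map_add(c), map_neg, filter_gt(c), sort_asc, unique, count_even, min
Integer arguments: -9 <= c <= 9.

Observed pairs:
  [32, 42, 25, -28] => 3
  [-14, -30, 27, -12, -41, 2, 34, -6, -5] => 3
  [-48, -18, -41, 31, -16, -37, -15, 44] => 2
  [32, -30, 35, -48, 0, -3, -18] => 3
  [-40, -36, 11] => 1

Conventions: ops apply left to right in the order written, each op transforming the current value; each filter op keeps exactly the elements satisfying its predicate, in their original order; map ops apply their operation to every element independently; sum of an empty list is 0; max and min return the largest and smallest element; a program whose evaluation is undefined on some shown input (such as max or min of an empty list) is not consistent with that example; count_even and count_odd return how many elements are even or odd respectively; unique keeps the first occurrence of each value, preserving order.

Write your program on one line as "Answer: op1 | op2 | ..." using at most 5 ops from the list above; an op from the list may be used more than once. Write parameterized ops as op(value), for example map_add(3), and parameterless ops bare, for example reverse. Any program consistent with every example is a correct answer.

filter_gt(-4) | filter_gt(-2) | map_neg | len

Check, running the answer program on each example:
  [32, 42, 25, -28] -> [32, 42, 25] -> [32, 42, 25] -> [-32, -42, -25] -> 3
  [-14, -30, 27, -12, -41, 2, 34, -6, -5] -> [27, 2, 34] -> [27, 2, 34] -> [-27, -2, -34] -> 3
  [-48, -18, -41, 31, -16, -37, -15, 44] -> [31, 44] -> [31, 44] -> [-31, -44] -> 2
  [32, -30, 35, -48, 0, -3, -18] -> [32, 35, 0, -3] -> [32, 35, 0] -> [-32, -35, 0] -> 3
  [-40, -36, 11] -> [11] -> [11] -> [-11] -> 1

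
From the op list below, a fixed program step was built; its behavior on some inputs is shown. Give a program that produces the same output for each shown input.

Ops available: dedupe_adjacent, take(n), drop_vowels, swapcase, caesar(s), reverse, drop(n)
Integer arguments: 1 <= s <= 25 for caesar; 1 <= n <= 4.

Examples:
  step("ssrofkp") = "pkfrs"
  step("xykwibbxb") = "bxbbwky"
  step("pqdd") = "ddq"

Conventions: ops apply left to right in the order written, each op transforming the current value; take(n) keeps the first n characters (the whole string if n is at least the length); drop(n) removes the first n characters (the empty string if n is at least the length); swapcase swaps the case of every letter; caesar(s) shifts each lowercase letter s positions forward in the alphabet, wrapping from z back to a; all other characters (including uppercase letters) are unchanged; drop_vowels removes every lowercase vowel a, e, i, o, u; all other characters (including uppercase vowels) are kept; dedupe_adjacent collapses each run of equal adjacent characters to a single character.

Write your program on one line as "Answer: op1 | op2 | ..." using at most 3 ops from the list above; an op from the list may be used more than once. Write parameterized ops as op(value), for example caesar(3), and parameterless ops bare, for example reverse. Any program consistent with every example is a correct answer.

drop(1) | reverse | drop_vowels

Check, running the answer program on each example:
  "ssrofkp" -> "srofkp" -> "pkfors" -> "pkfrs"
  "xykwibbxb" -> "ykwibbxb" -> "bxbbiwky" -> "bxbbwky"
  "pqdd" -> "qdd" -> "ddq" -> "ddq"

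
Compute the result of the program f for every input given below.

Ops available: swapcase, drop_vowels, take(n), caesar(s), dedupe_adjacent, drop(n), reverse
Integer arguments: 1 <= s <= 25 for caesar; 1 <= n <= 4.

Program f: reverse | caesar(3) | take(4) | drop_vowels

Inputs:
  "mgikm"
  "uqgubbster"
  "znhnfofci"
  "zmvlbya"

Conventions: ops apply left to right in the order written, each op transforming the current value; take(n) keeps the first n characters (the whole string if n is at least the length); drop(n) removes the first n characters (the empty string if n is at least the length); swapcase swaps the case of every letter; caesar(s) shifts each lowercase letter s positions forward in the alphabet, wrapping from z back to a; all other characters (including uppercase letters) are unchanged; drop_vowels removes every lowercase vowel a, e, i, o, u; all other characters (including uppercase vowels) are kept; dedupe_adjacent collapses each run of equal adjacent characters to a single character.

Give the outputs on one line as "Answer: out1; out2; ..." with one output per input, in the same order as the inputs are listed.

"pnlj"; "hwv"; "lfr"; "db"

Execution, op by op:
  "mgikm" -> "mkigm" -> "pnljp" -> "pnlj" -> "pnlj"
  "uqgubbster" -> "retsbbugqu" -> "uhwveexjtx" -> "uhwv" -> "hwv"
  "znhnfofci" -> "icfofnhnz" -> "lfiriqkqc" -> "lfir" -> "lfr"
  "zmvlbya" -> "ayblvmz" -> "dbeoypc" -> "dbeo" -> "db"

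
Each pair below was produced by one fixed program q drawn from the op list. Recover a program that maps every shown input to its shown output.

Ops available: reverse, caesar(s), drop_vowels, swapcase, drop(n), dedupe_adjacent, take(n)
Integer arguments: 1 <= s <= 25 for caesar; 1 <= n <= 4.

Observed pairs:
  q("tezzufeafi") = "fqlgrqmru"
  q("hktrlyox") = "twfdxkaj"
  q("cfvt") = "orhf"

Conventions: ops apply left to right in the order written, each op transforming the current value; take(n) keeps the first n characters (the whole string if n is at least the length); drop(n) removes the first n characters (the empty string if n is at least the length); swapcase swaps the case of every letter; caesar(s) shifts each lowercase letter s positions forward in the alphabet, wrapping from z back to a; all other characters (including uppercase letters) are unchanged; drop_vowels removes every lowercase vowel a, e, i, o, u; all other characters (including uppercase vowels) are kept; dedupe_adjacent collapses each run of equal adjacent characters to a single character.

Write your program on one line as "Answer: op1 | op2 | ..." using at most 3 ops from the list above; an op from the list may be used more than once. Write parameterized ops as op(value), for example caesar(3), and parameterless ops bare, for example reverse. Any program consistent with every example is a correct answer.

caesar(12) | dedupe_adjacent

Check, running the answer program on each example:
  "tezzufeafi" -> "fqllgrqmru" -> "fqlgrqmru"
  "hktrlyox" -> "twfdxkaj" -> "twfdxkaj"
  "cfvt" -> "orhf" -> "orhf"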